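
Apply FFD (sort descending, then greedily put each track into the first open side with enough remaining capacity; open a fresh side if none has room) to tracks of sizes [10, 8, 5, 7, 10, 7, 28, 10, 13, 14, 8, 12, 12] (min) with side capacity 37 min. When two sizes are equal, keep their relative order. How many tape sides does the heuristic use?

Sorted descending: 28, 14, 13, 12, 12, 10, 10, 10, 8, 8, 7, 7, 5.
  28 → side 1 (new)  [load 28/37]
  14 → side 2 (new)  [load 14/37]
  13 → side 2  [load 27/37]
  12 → side 3 (new)  [load 12/37]
  12 → side 3  [load 24/37]
  10 → side 2  [load 37/37]
  10 → side 3  [load 34/37]
  10 → side 4 (new)  [load 10/37]
  8 → side 1  [load 36/37]
  8 → side 4  [load 18/37]
  7 → side 4  [load 25/37]
  7 → side 4  [load 32/37]
  5 → side 4  [load 37/37]
4 tape sides opened.

4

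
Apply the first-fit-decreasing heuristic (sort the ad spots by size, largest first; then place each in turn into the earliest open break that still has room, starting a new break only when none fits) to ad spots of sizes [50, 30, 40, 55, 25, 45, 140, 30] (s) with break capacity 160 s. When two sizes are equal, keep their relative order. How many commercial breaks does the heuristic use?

Sorted descending: 140, 55, 50, 45, 40, 30, 30, 25.
  140 → break 1 (new)  [load 140/160]
  55 → break 2 (new)  [load 55/160]
  50 → break 2  [load 105/160]
  45 → break 2  [load 150/160]
  40 → break 3 (new)  [load 40/160]
  30 → break 3  [load 70/160]
  30 → break 3  [load 100/160]
  25 → break 3  [load 125/160]
3 commercial breaks opened.

3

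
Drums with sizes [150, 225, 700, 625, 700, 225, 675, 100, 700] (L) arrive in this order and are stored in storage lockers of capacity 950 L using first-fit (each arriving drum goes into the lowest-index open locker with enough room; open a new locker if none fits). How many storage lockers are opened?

6

  150 → locker 1 (new)  [load 150/950]
  225 → locker 1  [load 375/950]
  700 → locker 2 (new)  [load 700/950]
  625 → locker 3 (new)  [load 625/950]
  700 → locker 4 (new)  [load 700/950]
  225 → locker 1  [load 600/950]
  675 → locker 5 (new)  [load 675/950]
  100 → locker 1  [load 700/950]
  700 → locker 6 (new)  [load 700/950]
6 storage lockers opened.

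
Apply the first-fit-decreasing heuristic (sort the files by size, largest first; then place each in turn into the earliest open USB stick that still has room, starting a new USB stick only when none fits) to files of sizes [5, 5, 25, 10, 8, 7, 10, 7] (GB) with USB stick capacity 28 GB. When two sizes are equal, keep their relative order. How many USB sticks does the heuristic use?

3

Sorted descending: 25, 10, 10, 8, 7, 7, 5, 5.
  25 → USB stick 1 (new)  [load 25/28]
  10 → USB stick 2 (new)  [load 10/28]
  10 → USB stick 2  [load 20/28]
  8 → USB stick 2  [load 28/28]
  7 → USB stick 3 (new)  [load 7/28]
  7 → USB stick 3  [load 14/28]
  5 → USB stick 3  [load 19/28]
  5 → USB stick 3  [load 24/28]
3 USB sticks opened.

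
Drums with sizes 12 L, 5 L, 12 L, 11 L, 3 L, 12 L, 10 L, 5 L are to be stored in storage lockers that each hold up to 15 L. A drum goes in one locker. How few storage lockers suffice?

6

Total = 12 + 12 + 12 + 11 + 10 + 5 + 5 + 3 = 70 L.
Lower bound: ⌈70/15⌉ = 5 storage lockers.
A packing using 6 storage lockers:
  locker 1: 12 + 3 = 15
  locker 2: 12 = 12
  locker 3: 12 = 12
  locker 4: 11 = 11
  locker 5: 10 + 5 = 15
  locker 6: 5 = 5
No arrangement into 5 storage lockers stays within capacity, so 6 is optimal.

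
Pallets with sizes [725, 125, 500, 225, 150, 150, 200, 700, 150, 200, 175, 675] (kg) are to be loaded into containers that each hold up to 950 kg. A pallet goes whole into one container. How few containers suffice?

5

Total = 725 + 700 + 675 + 500 + 225 + 200 + 200 + 175 + 150 + 150 + 150 + 125 = 3975 kg.
Lower bound: ⌈3975/950⌉ = 5 containers.
A packing using 5 containers:
  container 1: 725 + 225 = 950
  container 2: 700 + 200 = 900
  container 3: 675 + 200 = 875
  container 4: 500 + 175 + 150 + 125 = 950
  container 5: 150 + 150 = 300
This matches the lower bound, so 5 is optimal.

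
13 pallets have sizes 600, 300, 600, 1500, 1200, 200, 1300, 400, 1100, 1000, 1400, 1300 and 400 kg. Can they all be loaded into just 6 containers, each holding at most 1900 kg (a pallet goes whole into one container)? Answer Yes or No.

No

Total = 11300 kg; ⌈11300/1900⌉ = 6.
7 pallets each exceed half the capacity and cannot share a container, forcing at least 7 containers.
At least 7 containers are required, but only 6 are allowed.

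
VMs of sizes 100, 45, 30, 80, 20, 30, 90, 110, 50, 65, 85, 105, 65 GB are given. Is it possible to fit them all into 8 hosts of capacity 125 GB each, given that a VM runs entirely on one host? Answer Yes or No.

Yes

A valid assignment using 8 hosts:
  host 1: 110 = 110
  host 2: 105 + 20 = 125
  host 3: 100 = 100
  host 4: 90 + 30 = 120
  host 5: 85 + 30 = 115
  host 6: 80 + 45 = 125
  host 7: 65 + 50 = 115
  host 8: 65 = 65
Every load is within 125 GB, so 8 hosts suffice.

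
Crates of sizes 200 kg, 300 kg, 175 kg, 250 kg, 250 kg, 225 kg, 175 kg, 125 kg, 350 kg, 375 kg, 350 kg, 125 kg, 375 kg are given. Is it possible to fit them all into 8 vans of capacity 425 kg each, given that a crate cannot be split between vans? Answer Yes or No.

No

Total = 3275 kg; ⌈3275/425⌉ = 8.
The bound of 8 does not rule out 8, but exhaustive search shows no assignment into 8 vans of capacity 425 kg exists — the minimum is 9.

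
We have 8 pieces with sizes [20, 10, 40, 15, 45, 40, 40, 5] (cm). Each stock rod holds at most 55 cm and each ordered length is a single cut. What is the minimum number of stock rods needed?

5

Total = 45 + 40 + 40 + 40 + 20 + 15 + 10 + 5 = 215 cm.
Lower bound: ⌈215/55⌉ = 4 stock rods.
A packing using 5 stock rods:
  stock rod 1: 45 + 10 = 55
  stock rod 2: 40 + 15 = 55
  stock rod 3: 40 + 5 = 45
  stock rod 4: 40 = 40
  stock rod 5: 20 = 20
No arrangement into 4 stock rods stays within capacity, so 5 is optimal.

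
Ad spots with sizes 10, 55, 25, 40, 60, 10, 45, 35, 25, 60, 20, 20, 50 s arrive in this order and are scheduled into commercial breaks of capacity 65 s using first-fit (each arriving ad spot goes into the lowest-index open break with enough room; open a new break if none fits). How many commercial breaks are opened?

  10 → break 1 (new)  [load 10/65]
  55 → break 1  [load 65/65]
  25 → break 2 (new)  [load 25/65]
  40 → break 2  [load 65/65]
  60 → break 3 (new)  [load 60/65]
  10 → break 4 (new)  [load 10/65]
  45 → break 4  [load 55/65]
  35 → break 5 (new)  [load 35/65]
  25 → break 5  [load 60/65]
  60 → break 6 (new)  [load 60/65]
  20 → break 7 (new)  [load 20/65]
  20 → break 7  [load 40/65]
  50 → break 8 (new)  [load 50/65]
8 commercial breaks opened.

8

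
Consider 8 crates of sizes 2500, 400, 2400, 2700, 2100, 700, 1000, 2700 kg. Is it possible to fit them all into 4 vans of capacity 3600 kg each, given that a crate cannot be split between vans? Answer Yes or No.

No

Total = 14500 kg; ⌈14500/3600⌉ = 5.
At least 5 vans are required, but only 4 are allowed.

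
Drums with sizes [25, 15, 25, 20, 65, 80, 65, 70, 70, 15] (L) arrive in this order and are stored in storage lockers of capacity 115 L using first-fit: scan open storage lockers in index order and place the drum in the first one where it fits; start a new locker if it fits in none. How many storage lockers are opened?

  25 → locker 1 (new)  [load 25/115]
  15 → locker 1  [load 40/115]
  25 → locker 1  [load 65/115]
  20 → locker 1  [load 85/115]
  65 → locker 2 (new)  [load 65/115]
  80 → locker 3 (new)  [load 80/115]
  65 → locker 4 (new)  [load 65/115]
  70 → locker 5 (new)  [load 70/115]
  70 → locker 6 (new)  [load 70/115]
  15 → locker 1  [load 100/115]
6 storage lockers opened.

6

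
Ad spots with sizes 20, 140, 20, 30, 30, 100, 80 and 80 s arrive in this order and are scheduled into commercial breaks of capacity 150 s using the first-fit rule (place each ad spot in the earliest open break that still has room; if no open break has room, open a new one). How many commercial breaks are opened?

5

  20 → break 1 (new)  [load 20/150]
  140 → break 2 (new)  [load 140/150]
  20 → break 1  [load 40/150]
  30 → break 1  [load 70/150]
  30 → break 1  [load 100/150]
  100 → break 3 (new)  [load 100/150]
  80 → break 4 (new)  [load 80/150]
  80 → break 5 (new)  [load 80/150]
5 commercial breaks opened.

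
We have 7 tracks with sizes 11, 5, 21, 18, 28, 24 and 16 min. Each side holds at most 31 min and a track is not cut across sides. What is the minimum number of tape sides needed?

5

Total = 28 + 24 + 21 + 18 + 16 + 11 + 5 = 123 min.
Lower bound: ⌈123/31⌉ = 4 tape sides.
Also, 5 tracks each exceed 31/2 min, and no two of those can share a side, so at least 5 tape sides are needed.
A packing using 5 tape sides:
  side 1: 28 = 28
  side 2: 24 + 5 = 29
  side 3: 21 = 21
  side 4: 18 + 11 = 29
  side 5: 16 = 16
This matches the lower bound, so 5 is optimal.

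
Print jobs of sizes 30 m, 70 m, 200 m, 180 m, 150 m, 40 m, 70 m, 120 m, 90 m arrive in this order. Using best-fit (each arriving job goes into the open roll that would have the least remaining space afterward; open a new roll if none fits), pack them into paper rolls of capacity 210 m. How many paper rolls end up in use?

  30 → roll 1 (new)  [load 30/210]
  70 → roll 1  [load 100/210]
  200 → roll 2 (new)  [load 200/210]
  180 → roll 3 (new)  [load 180/210]
  150 → roll 4 (new)  [load 150/210]
  40 → roll 4  [load 190/210]
  70 → roll 1  [load 170/210]
  120 → roll 5 (new)  [load 120/210]
  90 → roll 5  [load 210/210]
5 paper rolls opened.

5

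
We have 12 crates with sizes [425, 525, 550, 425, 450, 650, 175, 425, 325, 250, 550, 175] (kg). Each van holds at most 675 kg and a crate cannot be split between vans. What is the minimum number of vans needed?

9

Total = 650 + 550 + 550 + 525 + 450 + 425 + 425 + 425 + 325 + 250 + 175 + 175 = 4925 kg.
Lower bound: ⌈4925/675⌉ = 8 vans.
A packing using 9 vans:
  van 1: 650 = 650
  van 2: 550 = 550
  van 3: 550 = 550
  van 4: 525 = 525
  van 5: 450 + 175 = 625
  van 6: 425 + 250 = 675
  van 7: 425 + 175 = 600
  van 8: 425 = 425
  van 9: 325 = 325
No arrangement into 8 vans stays within capacity, so 9 is optimal.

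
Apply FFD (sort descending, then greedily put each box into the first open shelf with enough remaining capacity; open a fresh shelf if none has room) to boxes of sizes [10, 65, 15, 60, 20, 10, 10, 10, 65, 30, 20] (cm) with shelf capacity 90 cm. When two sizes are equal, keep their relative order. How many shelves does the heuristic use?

Sorted descending: 65, 65, 60, 30, 20, 20, 15, 10, 10, 10, 10.
  65 → shelf 1 (new)  [load 65/90]
  65 → shelf 2 (new)  [load 65/90]
  60 → shelf 3 (new)  [load 60/90]
  30 → shelf 3  [load 90/90]
  20 → shelf 1  [load 85/90]
  20 → shelf 2  [load 85/90]
  15 → shelf 4 (new)  [load 15/90]
  10 → shelf 4  [load 25/90]
  10 → shelf 4  [load 35/90]
  10 → shelf 4  [load 45/90]
  10 → shelf 4  [load 55/90]
4 shelves opened.

4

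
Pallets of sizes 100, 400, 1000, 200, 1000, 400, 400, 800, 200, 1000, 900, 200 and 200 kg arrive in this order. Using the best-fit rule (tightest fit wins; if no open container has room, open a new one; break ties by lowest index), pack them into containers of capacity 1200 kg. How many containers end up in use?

  100 → container 1 (new)  [load 100/1200]
  400 → container 1  [load 500/1200]
  1000 → container 2 (new)  [load 1000/1200]
  200 → container 2  [load 1200/1200]
  1000 → container 3 (new)  [load 1000/1200]
  400 → container 1  [load 900/1200]
  400 → container 4 (new)  [load 400/1200]
  800 → container 4  [load 1200/1200]
  200 → container 3  [load 1200/1200]
  1000 → container 5 (new)  [load 1000/1200]
  900 → container 6 (new)  [load 900/1200]
  200 → container 5  [load 1200/1200]
  200 → container 1  [load 1100/1200]
6 containers opened.

6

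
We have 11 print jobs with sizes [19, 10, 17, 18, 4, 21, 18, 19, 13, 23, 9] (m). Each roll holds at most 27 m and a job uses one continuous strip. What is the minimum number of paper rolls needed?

8

Total = 23 + 21 + 19 + 19 + 18 + 18 + 17 + 13 + 10 + 9 + 4 = 171 m.
Lower bound: ⌈171/27⌉ = 7 paper rolls.
A packing using 8 paper rolls:
  roll 1: 23 + 4 = 27
  roll 2: 21 = 21
  roll 3: 19 = 19
  roll 4: 19 = 19
  roll 5: 18 + 9 = 27
  roll 6: 18 = 18
  roll 7: 17 + 10 = 27
  roll 8: 13 = 13
No arrangement into 7 paper rolls stays within capacity, so 8 is optimal.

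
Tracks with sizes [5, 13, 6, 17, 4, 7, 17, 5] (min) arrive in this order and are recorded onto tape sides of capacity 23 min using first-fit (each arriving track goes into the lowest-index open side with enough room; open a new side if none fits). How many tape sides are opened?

4

  5 → side 1 (new)  [load 5/23]
  13 → side 1  [load 18/23]
  6 → side 2 (new)  [load 6/23]
  17 → side 2  [load 23/23]
  4 → side 1  [load 22/23]
  7 → side 3 (new)  [load 7/23]
  17 → side 4 (new)  [load 17/23]
  5 → side 3  [load 12/23]
4 tape sides opened.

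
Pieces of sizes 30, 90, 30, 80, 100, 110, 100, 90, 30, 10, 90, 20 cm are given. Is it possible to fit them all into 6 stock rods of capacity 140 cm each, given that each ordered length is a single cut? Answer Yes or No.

Total = 780 cm; ⌈780/140⌉ = 6.
7 pieces each exceed half the capacity and cannot share a stock rod, forcing at least 7 stock rods.
At least 7 stock rods are required, but only 6 are allowed.

No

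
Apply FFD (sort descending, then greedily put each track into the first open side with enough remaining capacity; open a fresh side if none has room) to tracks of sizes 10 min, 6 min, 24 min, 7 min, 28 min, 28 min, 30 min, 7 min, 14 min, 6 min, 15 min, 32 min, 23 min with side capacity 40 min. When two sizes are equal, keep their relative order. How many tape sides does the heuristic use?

Sorted descending: 32, 30, 28, 28, 24, 23, 15, 14, 10, 7, 7, 6, 6.
  32 → side 1 (new)  [load 32/40]
  30 → side 2 (new)  [load 30/40]
  28 → side 3 (new)  [load 28/40]
  28 → side 4 (new)  [load 28/40]
  24 → side 5 (new)  [load 24/40]
  23 → side 6 (new)  [load 23/40]
  15 → side 5  [load 39/40]
  14 → side 6  [load 37/40]
  10 → side 2  [load 40/40]
  7 → side 1  [load 39/40]
  7 → side 3  [load 35/40]
  6 → side 4  [load 34/40]
  6 → side 4  [load 40/40]
6 tape sides opened.

6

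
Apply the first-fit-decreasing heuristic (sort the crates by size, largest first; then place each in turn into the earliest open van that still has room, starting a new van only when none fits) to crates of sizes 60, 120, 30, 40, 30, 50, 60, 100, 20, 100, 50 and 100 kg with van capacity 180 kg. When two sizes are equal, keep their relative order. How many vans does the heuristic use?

5

Sorted descending: 120, 100, 100, 100, 60, 60, 50, 50, 40, 30, 30, 20.
  120 → van 1 (new)  [load 120/180]
  100 → van 2 (new)  [load 100/180]
  100 → van 3 (new)  [load 100/180]
  100 → van 4 (new)  [load 100/180]
  60 → van 1  [load 180/180]
  60 → van 2  [load 160/180]
  50 → van 3  [load 150/180]
  50 → van 4  [load 150/180]
  40 → van 5 (new)  [load 40/180]
  30 → van 3  [load 180/180]
  30 → van 4  [load 180/180]
  20 → van 2  [load 180/180]
5 vans opened.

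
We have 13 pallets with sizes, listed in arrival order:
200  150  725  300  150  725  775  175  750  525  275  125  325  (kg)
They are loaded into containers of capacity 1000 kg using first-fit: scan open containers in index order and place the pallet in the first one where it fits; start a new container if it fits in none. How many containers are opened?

  200 → container 1 (new)  [load 200/1000]
  150 → container 1  [load 350/1000]
  725 → container 2 (new)  [load 725/1000]
  300 → container 1  [load 650/1000]
  150 → container 1  [load 800/1000]
  725 → container 3 (new)  [load 725/1000]
  775 → container 4 (new)  [load 775/1000]
  175 → container 1  [load 975/1000]
  750 → container 5 (new)  [load 750/1000]
  525 → container 6 (new)  [load 525/1000]
  275 → container 2  [load 1000/1000]
  125 → container 3  [load 850/1000]
  325 → container 6  [load 850/1000]
6 containers opened.

6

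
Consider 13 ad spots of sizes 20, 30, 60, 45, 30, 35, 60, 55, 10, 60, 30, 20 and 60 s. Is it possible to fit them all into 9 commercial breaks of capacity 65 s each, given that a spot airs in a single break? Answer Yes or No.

A valid assignment using 9 commercial breaks:
  break 1: 60 = 60
  break 2: 60 = 60
  break 3: 60 = 60
  break 4: 60 = 60
  break 5: 55 + 10 = 65
  break 6: 45 + 20 = 65
  break 7: 35 + 30 = 65
  break 8: 30 + 30 = 60
  break 9: 20 = 20
Every load is within 65 s, so 9 commercial breaks suffice.

Yes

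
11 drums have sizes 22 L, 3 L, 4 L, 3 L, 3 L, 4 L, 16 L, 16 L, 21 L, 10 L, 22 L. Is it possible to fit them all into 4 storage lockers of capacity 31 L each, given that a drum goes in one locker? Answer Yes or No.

No

Total = 124 L; ⌈124/31⌉ = 4.
5 drums each exceed half the capacity and cannot share a locker, forcing at least 5 storage lockers.
At least 5 storage lockers are required, but only 4 are allowed.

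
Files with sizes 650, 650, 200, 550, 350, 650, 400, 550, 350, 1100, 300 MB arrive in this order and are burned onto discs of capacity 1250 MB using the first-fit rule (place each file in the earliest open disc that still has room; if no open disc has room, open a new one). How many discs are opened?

  650 → disc 1 (new)  [load 650/1250]
  650 → disc 2 (new)  [load 650/1250]
  200 → disc 1  [load 850/1250]
  550 → disc 2  [load 1200/1250]
  350 → disc 1  [load 1200/1250]
  650 → disc 3 (new)  [load 650/1250]
  400 → disc 3  [load 1050/1250]
  550 → disc 4 (new)  [load 550/1250]
  350 → disc 4  [load 900/1250]
  1100 → disc 5 (new)  [load 1100/1250]
  300 → disc 4  [load 1200/1250]
5 discs opened.

5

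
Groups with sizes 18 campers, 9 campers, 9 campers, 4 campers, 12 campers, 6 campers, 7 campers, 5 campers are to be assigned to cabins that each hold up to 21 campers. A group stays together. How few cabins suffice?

4

Total = 18 + 12 + 9 + 9 + 7 + 6 + 5 + 4 = 70 campers.
Lower bound: ⌈70/21⌉ = 4 cabins.
A packing using 4 cabins:
  cabin 1: 18 = 18
  cabin 2: 12 + 9 = 21
  cabin 3: 9 + 7 + 5 = 21
  cabin 4: 6 + 4 = 10
This matches the lower bound, so 4 is optimal.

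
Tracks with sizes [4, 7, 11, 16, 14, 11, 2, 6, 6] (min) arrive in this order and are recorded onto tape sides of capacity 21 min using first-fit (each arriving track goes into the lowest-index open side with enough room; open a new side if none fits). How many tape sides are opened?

5

  4 → side 1 (new)  [load 4/21]
  7 → side 1  [load 11/21]
  11 → side 2 (new)  [load 11/21]
  16 → side 3 (new)  [load 16/21]
  14 → side 4 (new)  [load 14/21]
  11 → side 5 (new)  [load 11/21]
  2 → side 1  [load 13/21]
  6 → side 1  [load 19/21]
  6 → side 2  [load 17/21]
5 tape sides opened.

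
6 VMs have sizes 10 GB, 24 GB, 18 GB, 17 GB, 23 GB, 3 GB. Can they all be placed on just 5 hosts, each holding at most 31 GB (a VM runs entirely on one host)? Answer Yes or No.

A valid assignment using 4 hosts:
  host 1: 24 + 3 = 27
  host 2: 23 = 23
  host 3: 18 + 10 = 28
  host 4: 17 = 17
That uses only 4 ≤ 5, so 5 hosts are enough.

Yes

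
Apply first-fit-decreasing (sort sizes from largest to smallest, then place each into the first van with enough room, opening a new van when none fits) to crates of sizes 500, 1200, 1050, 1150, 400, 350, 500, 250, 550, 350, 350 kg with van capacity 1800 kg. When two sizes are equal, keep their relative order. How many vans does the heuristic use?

Sorted descending: 1200, 1150, 1050, 550, 500, 500, 400, 350, 350, 350, 250.
  1200 → van 1 (new)  [load 1200/1800]
  1150 → van 2 (new)  [load 1150/1800]
  1050 → van 3 (new)  [load 1050/1800]
  550 → van 1  [load 1750/1800]
  500 → van 2  [load 1650/1800]
  500 → van 3  [load 1550/1800]
  400 → van 4 (new)  [load 400/1800]
  350 → van 4  [load 750/1800]
  350 → van 4  [load 1100/1800]
  350 → van 4  [load 1450/1800]
  250 → van 3  [load 1800/1800]
4 vans opened.

4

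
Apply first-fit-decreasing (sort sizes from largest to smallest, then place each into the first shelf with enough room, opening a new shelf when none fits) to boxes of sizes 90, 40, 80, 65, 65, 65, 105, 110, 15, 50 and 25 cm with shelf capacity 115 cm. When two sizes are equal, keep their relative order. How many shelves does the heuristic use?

7

Sorted descending: 110, 105, 90, 80, 65, 65, 65, 50, 40, 25, 15.
  110 → shelf 1 (new)  [load 110/115]
  105 → shelf 2 (new)  [load 105/115]
  90 → shelf 3 (new)  [load 90/115]
  80 → shelf 4 (new)  [load 80/115]
  65 → shelf 5 (new)  [load 65/115]
  65 → shelf 6 (new)  [load 65/115]
  65 → shelf 7 (new)  [load 65/115]
  50 → shelf 5  [load 115/115]
  40 → shelf 6  [load 105/115]
  25 → shelf 3  [load 115/115]
  15 → shelf 4  [load 95/115]
7 shelves opened.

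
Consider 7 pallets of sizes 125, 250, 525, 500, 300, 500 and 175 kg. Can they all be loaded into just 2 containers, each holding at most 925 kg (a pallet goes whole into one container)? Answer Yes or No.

Total = 2375 kg; ⌈2375/925⌉ = 3.
At least 3 containers are required, but only 2 are allowed.

No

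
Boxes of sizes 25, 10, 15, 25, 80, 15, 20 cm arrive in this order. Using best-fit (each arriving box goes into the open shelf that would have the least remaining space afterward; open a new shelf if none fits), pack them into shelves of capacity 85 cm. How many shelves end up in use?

3

  25 → shelf 1 (new)  [load 25/85]
  10 → shelf 1  [load 35/85]
  15 → shelf 1  [load 50/85]
  25 → shelf 1  [load 75/85]
  80 → shelf 2 (new)  [load 80/85]
  15 → shelf 3 (new)  [load 15/85]
  20 → shelf 3  [load 35/85]
3 shelves opened.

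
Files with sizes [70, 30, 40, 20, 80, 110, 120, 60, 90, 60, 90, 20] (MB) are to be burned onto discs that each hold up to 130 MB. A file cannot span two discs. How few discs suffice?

Total = 120 + 110 + 90 + 90 + 80 + 70 + 60 + 60 + 40 + 30 + 20 + 20 = 790 MB.
Lower bound: ⌈790/130⌉ = 7 discs.
A packing using 7 discs:
  disc 1: 120 = 120
  disc 2: 110 + 20 = 130
  disc 3: 90 + 40 = 130
  disc 4: 90 + 30 = 120
  disc 5: 80 + 20 = 100
  disc 6: 70 + 60 = 130
  disc 7: 60 = 60
This matches the lower bound, so 7 is optimal.

7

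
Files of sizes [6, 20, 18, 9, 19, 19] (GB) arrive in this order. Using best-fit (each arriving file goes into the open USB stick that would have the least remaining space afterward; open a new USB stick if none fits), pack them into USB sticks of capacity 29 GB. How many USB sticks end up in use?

  6 → USB stick 1 (new)  [load 6/29]
  20 → USB stick 1  [load 26/29]
  18 → USB stick 2 (new)  [load 18/29]
  9 → USB stick 2  [load 27/29]
  19 → USB stick 3 (new)  [load 19/29]
  19 → USB stick 4 (new)  [load 19/29]
4 USB sticks opened.

4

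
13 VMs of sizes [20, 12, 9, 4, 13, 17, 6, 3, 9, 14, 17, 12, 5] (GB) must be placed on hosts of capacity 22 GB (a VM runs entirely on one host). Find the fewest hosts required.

Total = 20 + 17 + 17 + 14 + 13 + 12 + 12 + 9 + 9 + 6 + 5 + 4 + 3 = 141 GB.
Lower bound: ⌈141/22⌉ = 7 hosts.
A packing using 7 hosts:
  host 1: 20 = 20
  host 2: 17 + 5 = 22
  host 3: 17 + 4 = 21
  host 4: 14 + 6 = 20
  host 5: 13 + 9 = 22
  host 6: 12 + 9 = 21
  host 7: 12 + 3 = 15
This matches the lower bound, so 7 is optimal.

7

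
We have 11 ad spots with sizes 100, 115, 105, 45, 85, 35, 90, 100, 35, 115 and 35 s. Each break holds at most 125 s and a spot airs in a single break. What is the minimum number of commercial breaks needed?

Total = 115 + 115 + 105 + 100 + 100 + 90 + 85 + 45 + 35 + 35 + 35 = 860 s.
Lower bound: ⌈860/125⌉ = 7 commercial breaks.
A packing using 8 commercial breaks:
  break 1: 115 = 115
  break 2: 115 = 115
  break 3: 105 = 105
  break 4: 100 = 100
  break 5: 100 = 100
  break 6: 90 + 35 = 125
  break 7: 85 + 35 = 120
  break 8: 45 + 35 = 80
No arrangement into 7 commercial breaks stays within capacity, so 8 is optimal.

8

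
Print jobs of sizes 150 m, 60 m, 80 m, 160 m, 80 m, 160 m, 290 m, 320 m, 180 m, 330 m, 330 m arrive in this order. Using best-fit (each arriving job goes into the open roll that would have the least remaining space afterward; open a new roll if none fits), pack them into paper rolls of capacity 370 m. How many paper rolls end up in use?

7

  150 → roll 1 (new)  [load 150/370]
  60 → roll 1  [load 210/370]
  80 → roll 1  [load 290/370]
  160 → roll 2 (new)  [load 160/370]
  80 → roll 1  [load 370/370]
  160 → roll 2  [load 320/370]
  290 → roll 3 (new)  [load 290/370]
  320 → roll 4 (new)  [load 320/370]
  180 → roll 5 (new)  [load 180/370]
  330 → roll 6 (new)  [load 330/370]
  330 → roll 7 (new)  [load 330/370]
7 paper rolls opened.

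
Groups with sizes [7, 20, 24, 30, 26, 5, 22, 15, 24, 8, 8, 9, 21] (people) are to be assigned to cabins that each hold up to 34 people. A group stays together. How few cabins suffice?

8

Total = 30 + 26 + 24 + 24 + 22 + 21 + 20 + 15 + 9 + 8 + 8 + 7 + 5 = 219 people.
Lower bound: ⌈219/34⌉ = 7 cabins.
A packing using 8 cabins:
  cabin 1: 30 = 30
  cabin 2: 26 + 8 = 34
  cabin 3: 24 + 9 = 33
  cabin 4: 24 + 8 = 32
  cabin 5: 22 + 7 + 5 = 34
  cabin 6: 21 = 21
  cabin 7: 20 = 20
  cabin 8: 15 = 15
No arrangement into 7 cabins stays within capacity, so 8 is optimal.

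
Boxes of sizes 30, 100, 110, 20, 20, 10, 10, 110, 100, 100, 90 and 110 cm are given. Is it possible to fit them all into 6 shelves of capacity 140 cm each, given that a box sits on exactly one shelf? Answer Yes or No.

No

Total = 810 cm; ⌈810/140⌉ = 6.
7 boxes each exceed half the capacity and cannot share a shelf, forcing at least 7 shelves.
At least 7 shelves are required, but only 6 are allowed.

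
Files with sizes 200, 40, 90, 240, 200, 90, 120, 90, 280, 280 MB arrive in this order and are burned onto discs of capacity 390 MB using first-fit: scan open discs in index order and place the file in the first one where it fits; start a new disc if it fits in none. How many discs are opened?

  200 → disc 1 (new)  [load 200/390]
  40 → disc 1  [load 240/390]
  90 → disc 1  [load 330/390]
  240 → disc 2 (new)  [load 240/390]
  200 → disc 3 (new)  [load 200/390]
  90 → disc 2  [load 330/390]
  120 → disc 3  [load 320/390]
  90 → disc 4 (new)  [load 90/390]
  280 → disc 4  [load 370/390]
  280 → disc 5 (new)  [load 280/390]
5 discs opened.

5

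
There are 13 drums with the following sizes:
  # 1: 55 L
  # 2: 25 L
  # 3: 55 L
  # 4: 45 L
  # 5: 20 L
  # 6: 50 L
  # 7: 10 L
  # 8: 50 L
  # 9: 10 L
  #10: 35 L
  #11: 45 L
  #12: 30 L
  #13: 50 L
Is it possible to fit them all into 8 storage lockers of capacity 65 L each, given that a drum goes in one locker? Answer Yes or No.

Total = 480 L; ⌈480/65⌉ = 8.
The bound of 8 does not rule out 8, but exhaustive search shows no assignment into 8 storage lockers of capacity 65 L exists — the minimum is 9.

No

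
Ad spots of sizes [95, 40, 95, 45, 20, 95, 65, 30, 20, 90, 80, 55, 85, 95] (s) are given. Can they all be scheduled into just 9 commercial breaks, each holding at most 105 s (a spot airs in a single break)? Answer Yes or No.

Total = 910 s; ⌈910/105⌉ = 9.
The bound of 9 does not rule out 9, but exhaustive search shows no assignment into 9 commercial breaks of capacity 105 s exists — the minimum is 10.

No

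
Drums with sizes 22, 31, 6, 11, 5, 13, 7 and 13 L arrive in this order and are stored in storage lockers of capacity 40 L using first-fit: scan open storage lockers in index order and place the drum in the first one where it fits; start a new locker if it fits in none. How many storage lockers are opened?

3

  22 → locker 1 (new)  [load 22/40]
  31 → locker 2 (new)  [load 31/40]
  6 → locker 1  [load 28/40]
  11 → locker 1  [load 39/40]
  5 → locker 2  [load 36/40]
  13 → locker 3 (new)  [load 13/40]
  7 → locker 3  [load 20/40]
  13 → locker 3  [load 33/40]
3 storage lockers opened.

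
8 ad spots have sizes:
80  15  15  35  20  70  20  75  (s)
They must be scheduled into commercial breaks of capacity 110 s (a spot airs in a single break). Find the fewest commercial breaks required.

Total = 80 + 75 + 70 + 35 + 20 + 20 + 15 + 15 = 330 s.
Lower bound: ⌈330/110⌉ = 3 commercial breaks.
A packing using 3 commercial breaks:
  break 1: 80 + 15 + 15 = 110
  break 2: 75 + 35 = 110
  break 3: 70 + 20 + 20 = 110
This matches the lower bound, so 3 is optimal.

3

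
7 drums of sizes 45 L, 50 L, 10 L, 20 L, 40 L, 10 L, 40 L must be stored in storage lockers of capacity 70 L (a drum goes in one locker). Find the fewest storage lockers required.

Total = 50 + 45 + 40 + 40 + 20 + 10 + 10 = 215 L.
Lower bound: ⌈215/70⌉ = 4 storage lockers.
A packing using 4 storage lockers:
  locker 1: 50 + 20 = 70
  locker 2: 45 + 10 + 10 = 65
  locker 3: 40 = 40
  locker 4: 40 = 40
This matches the lower bound, so 4 is optimal.

4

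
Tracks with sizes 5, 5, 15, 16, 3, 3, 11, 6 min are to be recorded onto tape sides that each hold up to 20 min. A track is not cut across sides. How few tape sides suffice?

Total = 16 + 15 + 11 + 6 + 5 + 5 + 3 + 3 = 64 min.
Lower bound: ⌈64/20⌉ = 4 tape sides.
A packing using 4 tape sides:
  side 1: 16 + 3 = 19
  side 2: 15 + 5 = 20
  side 3: 11 + 6 + 3 = 20
  side 4: 5 = 5
This matches the lower bound, so 4 is optimal.

4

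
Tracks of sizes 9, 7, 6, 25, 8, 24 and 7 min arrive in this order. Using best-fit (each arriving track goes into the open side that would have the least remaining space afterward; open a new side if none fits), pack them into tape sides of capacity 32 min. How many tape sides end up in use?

3

  9 → side 1 (new)  [load 9/32]
  7 → side 1  [load 16/32]
  6 → side 1  [load 22/32]
  25 → side 2 (new)  [load 25/32]
  8 → side 1  [load 30/32]
  24 → side 3 (new)  [load 24/32]
  7 → side 2  [load 32/32]
3 tape sides opened.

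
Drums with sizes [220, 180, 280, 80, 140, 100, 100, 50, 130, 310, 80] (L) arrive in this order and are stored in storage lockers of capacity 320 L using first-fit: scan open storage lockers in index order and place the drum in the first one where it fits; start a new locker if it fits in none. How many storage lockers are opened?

6

  220 → locker 1 (new)  [load 220/320]
  180 → locker 2 (new)  [load 180/320]
  280 → locker 3 (new)  [load 280/320]
  80 → locker 1  [load 300/320]
  140 → locker 2  [load 320/320]
  100 → locker 4 (new)  [load 100/320]
  100 → locker 4  [load 200/320]
  50 → locker 4  [load 250/320]
  130 → locker 5 (new)  [load 130/320]
  310 → locker 6 (new)  [load 310/320]
  80 → locker 5  [load 210/320]
6 storage lockers opened.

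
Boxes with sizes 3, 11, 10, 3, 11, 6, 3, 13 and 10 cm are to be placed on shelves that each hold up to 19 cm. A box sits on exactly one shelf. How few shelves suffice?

5

Total = 13 + 11 + 11 + 10 + 10 + 6 + 3 + 3 + 3 = 70 cm.
Lower bound: ⌈70/19⌉ = 4 shelves.
Also, 5 boxes each exceed 19/2 cm, and no two of those can share a shelf, so at least 5 shelves are needed.
A packing using 5 shelves:
  shelf 1: 13 + 6 = 19
  shelf 2: 11 + 3 + 3 = 17
  shelf 3: 11 + 3 = 14
  shelf 4: 10 = 10
  shelf 5: 10 = 10
This matches the lower bound, so 5 is optimal.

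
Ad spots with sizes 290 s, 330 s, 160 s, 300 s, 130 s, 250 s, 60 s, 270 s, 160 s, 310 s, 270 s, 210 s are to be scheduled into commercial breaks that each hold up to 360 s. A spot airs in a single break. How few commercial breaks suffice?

Total = 330 + 310 + 300 + 290 + 270 + 270 + 250 + 210 + 160 + 160 + 130 + 60 = 2740 s.
Lower bound: ⌈2740/360⌉ = 8 commercial breaks.
A packing using 9 commercial breaks:
  break 1: 330 = 330
  break 2: 310 = 310
  break 3: 300 + 60 = 360
  break 4: 290 = 290
  break 5: 270 = 270
  break 6: 270 = 270
  break 7: 250 = 250
  break 8: 210 + 130 = 340
  break 9: 160 + 160 = 320
No arrangement into 8 commercial breaks stays within capacity, so 9 is optimal.

9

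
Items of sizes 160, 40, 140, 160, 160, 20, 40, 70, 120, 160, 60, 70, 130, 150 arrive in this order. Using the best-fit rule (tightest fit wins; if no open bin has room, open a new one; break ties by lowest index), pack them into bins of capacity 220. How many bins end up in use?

  160 → bin 1 (new)  [load 160/220]
  40 → bin 1  [load 200/220]
  140 → bin 2 (new)  [load 140/220]
  160 → bin 3 (new)  [load 160/220]
  160 → bin 4 (new)  [load 160/220]
  20 → bin 1  [load 220/220]
  40 → bin 3  [load 200/220]
  70 → bin 2  [load 210/220]
  120 → bin 5 (new)  [load 120/220]
  160 → bin 6 (new)  [load 160/220]
  60 → bin 4  [load 220/220]
  70 → bin 5  [load 190/220]
  130 → bin 7 (new)  [load 130/220]
  150 → bin 8 (new)  [load 150/220]
8 bins opened.

8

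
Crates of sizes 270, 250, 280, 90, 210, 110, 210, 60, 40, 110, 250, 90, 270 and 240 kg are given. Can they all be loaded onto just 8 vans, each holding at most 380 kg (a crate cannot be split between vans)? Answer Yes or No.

Yes

A valid assignment using 8 vans:
  van 1: 280 + 90 = 370
  van 2: 270 + 110 = 380
  van 3: 270 + 110 = 380
  van 4: 250 + 90 + 40 = 380
  van 5: 250 + 60 = 310
  van 6: 240 = 240
  van 7: 210 = 210
  van 8: 210 = 210
Every load is within 380 kg, so 8 vans suffice.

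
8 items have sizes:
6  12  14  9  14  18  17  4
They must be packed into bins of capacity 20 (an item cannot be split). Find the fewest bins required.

Total = 18 + 17 + 14 + 14 + 12 + 9 + 6 + 4 = 94.
Lower bound: ⌈94/20⌉ = 5 bins.
A packing using 6 bins:
  bin 1: 18 = 18
  bin 2: 17 = 17
  bin 3: 14 + 6 = 20
  bin 4: 14 + 4 = 18
  bin 5: 12 = 12
  bin 6: 9 = 9
No arrangement into 5 bins stays within capacity, so 6 is optimal.

6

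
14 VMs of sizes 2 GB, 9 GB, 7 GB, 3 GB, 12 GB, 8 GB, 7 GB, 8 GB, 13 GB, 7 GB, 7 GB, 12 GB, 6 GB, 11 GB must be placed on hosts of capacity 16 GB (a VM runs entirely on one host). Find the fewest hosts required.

Total = 13 + 12 + 12 + 11 + 9 + 8 + 8 + 7 + 7 + 7 + 7 + 6 + 3 + 2 = 112 GB.
Lower bound: ⌈112/16⌉ = 7 hosts.
A packing using 8 hosts:
  host 1: 13 + 3 = 16
  host 2: 12 + 2 = 14
  host 3: 12 = 12
  host 4: 11 = 11
  host 5: 9 + 7 = 16
  host 6: 8 + 8 = 16
  host 7: 7 + 7 = 14
  host 8: 7 + 6 = 13
No arrangement into 7 hosts stays within capacity, so 8 is optimal.

8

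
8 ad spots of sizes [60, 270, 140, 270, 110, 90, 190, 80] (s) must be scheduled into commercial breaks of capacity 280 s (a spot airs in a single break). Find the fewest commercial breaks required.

Total = 270 + 270 + 190 + 140 + 110 + 90 + 80 + 60 = 1210 s.
Lower bound: ⌈1210/280⌉ = 5 commercial breaks.
A packing using 5 commercial breaks:
  break 1: 270 = 270
  break 2: 270 = 270
  break 3: 190 + 90 = 280
  break 4: 140 + 110 = 250
  break 5: 80 + 60 = 140
This matches the lower bound, so 5 is optimal.

5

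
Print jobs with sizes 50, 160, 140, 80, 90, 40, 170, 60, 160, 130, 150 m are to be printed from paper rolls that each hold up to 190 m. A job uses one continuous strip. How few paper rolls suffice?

Total = 170 + 160 + 160 + 150 + 140 + 130 + 90 + 80 + 60 + 50 + 40 = 1230 m.
Lower bound: ⌈1230/190⌉ = 7 paper rolls.
A packing using 7 paper rolls:
  roll 1: 170 = 170
  roll 2: 160 = 160
  roll 3: 160 = 160
  roll 4: 150 + 40 = 190
  roll 5: 140 + 50 = 190
  roll 6: 130 + 60 = 190
  roll 7: 90 + 80 = 170
This matches the lower bound, so 7 is optimal.

7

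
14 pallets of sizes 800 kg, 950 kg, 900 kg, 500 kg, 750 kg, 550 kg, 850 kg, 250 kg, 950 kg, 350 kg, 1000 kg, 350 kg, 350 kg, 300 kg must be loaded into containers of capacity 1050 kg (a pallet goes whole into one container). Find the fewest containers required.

9

Total = 1000 + 950 + 950 + 900 + 850 + 800 + 750 + 550 + 500 + 350 + 350 + 350 + 300 + 250 = 8850 kg.
Lower bound: ⌈8850/1050⌉ = 9 containers.
A packing using 9 containers:
  container 1: 1000 = 1000
  container 2: 950 = 950
  container 3: 950 = 950
  container 4: 900 = 900
  container 5: 850 = 850
  container 6: 800 + 250 = 1050
  container 7: 750 + 300 = 1050
  container 8: 550 + 500 = 1050
  container 9: 350 + 350 + 350 = 1050
This matches the lower bound, so 9 is optimal.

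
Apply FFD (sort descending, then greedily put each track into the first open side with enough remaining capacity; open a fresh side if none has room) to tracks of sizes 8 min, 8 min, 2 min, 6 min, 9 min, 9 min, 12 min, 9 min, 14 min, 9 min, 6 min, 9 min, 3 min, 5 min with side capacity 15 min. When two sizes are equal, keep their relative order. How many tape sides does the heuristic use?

9

Sorted descending: 14, 12, 9, 9, 9, 9, 9, 8, 8, 6, 6, 5, 3, 2.
  14 → side 1 (new)  [load 14/15]
  12 → side 2 (new)  [load 12/15]
  9 → side 3 (new)  [load 9/15]
  9 → side 4 (new)  [load 9/15]
  9 → side 5 (new)  [load 9/15]
  9 → side 6 (new)  [load 9/15]
  9 → side 7 (new)  [load 9/15]
  8 → side 8 (new)  [load 8/15]
  8 → side 9 (new)  [load 8/15]
  6 → side 3  [load 15/15]
  6 → side 4  [load 15/15]
  5 → side 5  [load 14/15]
  3 → side 2  [load 15/15]
  2 → side 6  [load 11/15]
9 tape sides opened.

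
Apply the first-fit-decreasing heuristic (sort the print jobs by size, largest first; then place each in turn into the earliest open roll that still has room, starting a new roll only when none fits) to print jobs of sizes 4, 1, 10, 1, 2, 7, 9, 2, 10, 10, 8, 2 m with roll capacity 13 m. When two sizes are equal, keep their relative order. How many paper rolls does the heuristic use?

Sorted descending: 10, 10, 10, 9, 8, 7, 4, 2, 2, 2, 1, 1.
  10 → roll 1 (new)  [load 10/13]
  10 → roll 2 (new)  [load 10/13]
  10 → roll 3 (new)  [load 10/13]
  9 → roll 4 (new)  [load 9/13]
  8 → roll 5 (new)  [load 8/13]
  7 → roll 6 (new)  [load 7/13]
  4 → roll 4  [load 13/13]
  2 → roll 1  [load 12/13]
  2 → roll 2  [load 12/13]
  2 → roll 3  [load 12/13]
  1 → roll 1  [load 13/13]
  1 → roll 2  [load 13/13]
6 paper rolls opened.

6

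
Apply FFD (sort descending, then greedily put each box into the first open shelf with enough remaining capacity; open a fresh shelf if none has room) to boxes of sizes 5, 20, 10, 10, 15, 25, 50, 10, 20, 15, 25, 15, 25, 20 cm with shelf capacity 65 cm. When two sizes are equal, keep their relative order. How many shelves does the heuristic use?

5

Sorted descending: 50, 25, 25, 25, 20, 20, 20, 15, 15, 15, 10, 10, 10, 5.
  50 → shelf 1 (new)  [load 50/65]
  25 → shelf 2 (new)  [load 25/65]
  25 → shelf 2  [load 50/65]
  25 → shelf 3 (new)  [load 25/65]
  20 → shelf 3  [load 45/65]
  20 → shelf 3  [load 65/65]
  20 → shelf 4 (new)  [load 20/65]
  15 → shelf 1  [load 65/65]
  15 → shelf 2  [load 65/65]
  15 → shelf 4  [load 35/65]
  10 → shelf 4  [load 45/65]
  10 → shelf 4  [load 55/65]
  10 → shelf 4  [load 65/65]
  5 → shelf 5 (new)  [load 5/65]
5 shelves opened.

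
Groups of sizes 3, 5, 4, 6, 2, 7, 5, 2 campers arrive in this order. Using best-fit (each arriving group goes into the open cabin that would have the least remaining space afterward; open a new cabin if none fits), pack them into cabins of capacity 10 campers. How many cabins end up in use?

4

  3 → cabin 1 (new)  [load 3/10]
  5 → cabin 1  [load 8/10]
  4 → cabin 2 (new)  [load 4/10]
  6 → cabin 2  [load 10/10]
  2 → cabin 1  [load 10/10]
  7 → cabin 3 (new)  [load 7/10]
  5 → cabin 4 (new)  [load 5/10]
  2 → cabin 3  [load 9/10]
4 cabins opened.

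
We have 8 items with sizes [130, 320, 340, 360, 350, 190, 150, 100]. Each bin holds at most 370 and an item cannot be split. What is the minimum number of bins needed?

Total = 360 + 350 + 340 + 320 + 190 + 150 + 130 + 100 = 1940.
Lower bound: ⌈1940/370⌉ = 6 bins.
A packing using 6 bins:
  bin 1: 360 = 360
  bin 2: 350 = 350
  bin 3: 340 = 340
  bin 4: 320 = 320
  bin 5: 190 + 150 = 340
  bin 6: 130 + 100 = 230
This matches the lower bound, so 6 is optimal.

6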